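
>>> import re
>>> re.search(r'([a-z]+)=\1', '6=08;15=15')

`\1` has to match the exact text group 1 already captured.
Here nothing in the string fits, so the call returns None.

None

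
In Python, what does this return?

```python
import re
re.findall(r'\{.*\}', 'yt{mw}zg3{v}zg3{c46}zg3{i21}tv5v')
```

['{mw}zg3{v}zg3{c46}zg3{i21}']

With no groups in the pattern, `findall` gives back each whole match — 1 here.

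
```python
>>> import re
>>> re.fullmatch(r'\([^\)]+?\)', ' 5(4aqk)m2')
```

`fullmatch` succeeds only if the pattern covers the string from start to end.
Here there's no way to consume every character, so the call returns None.

None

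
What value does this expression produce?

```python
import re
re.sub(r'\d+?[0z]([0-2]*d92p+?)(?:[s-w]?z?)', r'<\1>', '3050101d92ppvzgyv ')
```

'<101d92p>pvzgyv '

This matches one or more of a digit (lazy), then one of [0z]; then zero or more of a character in [0-2], then the literal 'd92', then one or more of a literal 'p' (lazy) (captured); then optionally a character in [s-w], then optionally a literal 'z' (non-capturing group).
Because the quantifier is non-greedy, it stops expanding at the earliest point where the rest of the pattern can succeed.
Matches: at [0:11] → '3050101d92p'.
Each match is replaced using the text its own group 1 captured.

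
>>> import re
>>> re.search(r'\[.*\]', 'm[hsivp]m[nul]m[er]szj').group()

The match spans [1:19] → '[hsivp]m[nul]m[er]'.

'[hsivp]m[nul]m[er]'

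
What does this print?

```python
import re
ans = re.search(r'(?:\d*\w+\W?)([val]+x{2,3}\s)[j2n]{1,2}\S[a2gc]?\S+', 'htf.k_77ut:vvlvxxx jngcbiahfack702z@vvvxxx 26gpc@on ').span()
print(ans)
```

(4, 42)

The pattern matches zero or more of a digit, then one or more of a word character, then optionally a non-word character (non-capturing group); then one or more of one of [val], then 2 to 3 of a literal 'x', then whitespace (captured); then 1 to 2 of one of [j2n]; then a non-whitespace character, then optionally one of [a2gc], then one or more of a non-whitespace character.
`search` walks the string left to right and returns the first match it finds.
The match spans [4:42] → 'k_77ut:vvlvxxx jngcbiahfack702z@vvvxxx'.
Captured: group 1 = 'vvlvxxx '.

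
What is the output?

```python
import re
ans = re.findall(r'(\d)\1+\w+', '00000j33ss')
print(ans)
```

['0']

`\1` is not a pattern — it's the concrete string captured by group 1, re-applied verbatim.
Walking the string: at [0:10] match '00000j33ss', group 1 = '0'.
With a single group, `findall` returns only what that group captured — 1 item.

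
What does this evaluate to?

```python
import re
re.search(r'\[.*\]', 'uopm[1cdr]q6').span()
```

(4, 10)

`re.search` scans for the first position where the pattern succeeds.
The match spans [4:10] → '[1cdr]'.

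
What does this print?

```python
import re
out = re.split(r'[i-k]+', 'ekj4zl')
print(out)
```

['e', '4zl']

Pattern: one or more of a character in [i-k].
Matches to split on: at [1:3] → 'kj'.
Each match becomes a cut point; 2 segments remain.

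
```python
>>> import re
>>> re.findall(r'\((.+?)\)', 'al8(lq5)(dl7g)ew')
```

['lq5', 'dl7g']

With the lazy modifier that quantifier settles for the fewest repetitions that let the rest of the pattern succeed (the atoms after it are unaffected and can still be greedy).
Walking the string: at [3:8] match '(lq5)', group 1 = 'lq5'; at [8:14] match '(dl7g)', group 1 = 'dl7g'.
With a single group, `findall` returns only what that group captured — 2 items.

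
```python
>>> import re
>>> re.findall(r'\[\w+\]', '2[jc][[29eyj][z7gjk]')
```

['[jc]', '[29eyj]', '[z7gjk]']

Matches: at [1:5] → '[jc]'; at [6:13] → '[29eyj]'; at [13:20] → '[z7gjk]'.
`findall` yields the raw match text (3 of them) because the pattern has no groups.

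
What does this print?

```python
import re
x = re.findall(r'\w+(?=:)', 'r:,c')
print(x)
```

The positive lookaround only admits positions where the adjacent text matches; those characters stay outside the span.
Scanning left to right: at [0:1] → 'r'.
No capturing groups, so `findall` returns the 1 full match string.

['r']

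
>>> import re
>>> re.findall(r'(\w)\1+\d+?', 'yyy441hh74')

['y', 'h']

`\1` has to match the exact text group 1 already captured.
Because there's exactly one group, `findall` drops the full match and keeps group 1 from each hit.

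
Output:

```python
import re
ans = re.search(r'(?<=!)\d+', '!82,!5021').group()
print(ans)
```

82

Because the assertion is zero-width, the text it checks is not consumed and won't appear in the result.
`re.search` tries every starting position until one works.
The match spans [1:3] → '82'.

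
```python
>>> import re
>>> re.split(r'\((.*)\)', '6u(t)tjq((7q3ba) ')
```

Matches to split on: at [2:16] → '(t)tjq((7q3ba)'.
The group in the pattern means `split` returns the separators' captures alongside the pieces.

['6u', 't)tjq((7q3ba', ' ']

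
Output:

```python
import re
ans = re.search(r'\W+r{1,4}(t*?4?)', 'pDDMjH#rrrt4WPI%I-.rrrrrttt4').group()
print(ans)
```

#rrr

Lazy quantifiers expand one character at a time until the remainder of the pattern can match.
The match spans [6:10] → '#rrr'.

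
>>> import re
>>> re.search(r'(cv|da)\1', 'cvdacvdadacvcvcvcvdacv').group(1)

A backreference is literal: `\1` must see the identical characters the first group matched.
`re.search` scans for the first position where the pattern succeeds.
The match spans [6:10] → 'dada'.
Captured: group 1 = 'da'.

'da'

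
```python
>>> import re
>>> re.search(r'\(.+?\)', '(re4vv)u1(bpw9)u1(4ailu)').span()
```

Unlike `match`, `search` isn't anchored — it looks for the pattern anywhere in the string.
The match spans [0:7] → '(re4vv)'.

(0, 7)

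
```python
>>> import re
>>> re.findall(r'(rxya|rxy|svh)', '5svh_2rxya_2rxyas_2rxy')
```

Branches in `(...|...)` are attempted left-to-right; the first branch that allows the whole pattern to succeed is taken.
Walking the string: at [1:4] match 'svh', group 1 = 'svh'; at [6:10] match 'rxya', group 1 = 'rxya'; at [12:16] match 'rxya', group 1 = 'rxya'; at [19:22] match 'rxy', group 1 = 'rxy'.
`findall` collects group 1 from each match (4 total).

['svh', 'rxya', 'rxya', 'rxy']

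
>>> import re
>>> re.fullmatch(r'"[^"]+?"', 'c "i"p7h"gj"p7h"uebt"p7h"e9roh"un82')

None

`fullmatch` succeeds only if the pattern covers the string from start to end.
Here the string isn't matched end-to-end, so the call returns None.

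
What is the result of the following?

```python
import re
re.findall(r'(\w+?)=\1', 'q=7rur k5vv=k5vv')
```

The backreference `\1` re-matches whatever the first group consumed, character for character.
`findall` collects group 1 from the one match (1 total).

['k5vv']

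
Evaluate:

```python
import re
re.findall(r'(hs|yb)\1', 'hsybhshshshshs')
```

['hs', 'hs']

`\1` is not a pattern — it's the concrete string captured by group 1, re-applied verbatim.
With a single group, `findall` returns only what that group captured — 2 items.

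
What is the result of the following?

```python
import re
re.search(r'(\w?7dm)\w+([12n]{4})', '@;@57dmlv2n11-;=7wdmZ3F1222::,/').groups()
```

('57dm', '2n11')

The match spans [3:13] → '57dmlv2n11'.
Captured: group 1 = '57dm', group 2 = '2n11'.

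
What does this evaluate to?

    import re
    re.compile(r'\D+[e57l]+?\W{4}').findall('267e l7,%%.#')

['e l7,%%.']

The pattern matches one or more of a non-digit; then one or more of one of [e57l] (lazy), then exactly 4 of a non-word character.
Matches: at [3:11] → 'e l7,%%.'.
With no groups in the pattern, `findall` gives back each whole match — 1 here.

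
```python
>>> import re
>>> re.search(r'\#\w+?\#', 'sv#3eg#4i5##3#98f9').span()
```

(2, 7)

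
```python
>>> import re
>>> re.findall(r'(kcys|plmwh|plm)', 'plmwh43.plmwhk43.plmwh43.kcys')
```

['plmwh', 'plmwh', 'plmwh', 'kcys']

The regex engine tests alternatives in the order written; an earlier branch that matches wins even if a later one would match more.
One capturing group, so `findall` returns just the captured substring from each match — 4 in all.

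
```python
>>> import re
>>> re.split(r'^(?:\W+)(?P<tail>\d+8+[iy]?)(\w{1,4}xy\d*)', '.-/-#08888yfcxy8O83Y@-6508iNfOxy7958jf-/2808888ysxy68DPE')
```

['', '08888y', 'fcxy8', 'O83Y@-6508iNfOxy7958jf-/2808888ysxy68DPE']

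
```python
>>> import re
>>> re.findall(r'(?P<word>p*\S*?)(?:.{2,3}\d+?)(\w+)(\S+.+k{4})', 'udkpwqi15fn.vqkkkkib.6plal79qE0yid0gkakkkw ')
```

[('udkp', '5fn', '.vqkkkk')]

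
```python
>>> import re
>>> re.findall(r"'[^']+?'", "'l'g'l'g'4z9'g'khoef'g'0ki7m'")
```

["'l'", "'l'", "'4z9'", "'khoef'", "'0ki7m'"]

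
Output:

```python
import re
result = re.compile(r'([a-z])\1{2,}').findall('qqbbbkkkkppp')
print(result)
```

After group 1 captures some text, `\1` only succeeds where that same text appears again.
Because there's exactly one group, `findall` drops the full match and keeps group 1 from each hit.

['b', 'k', 'p']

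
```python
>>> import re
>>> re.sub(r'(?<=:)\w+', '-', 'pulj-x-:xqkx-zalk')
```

Because the assertion is zero-width, the text it checks is not consumed and won't appear in the result.
Matches: at [8:12] → 'xqkx'.
Each match is replaced by '-'.

'pulj-x-:--zalk'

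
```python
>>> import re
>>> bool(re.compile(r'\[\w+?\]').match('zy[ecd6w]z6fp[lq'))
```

False

`re.match` only tries the pattern at the start of the string.
Here position 0 doesn't satisfy it, so the call returns None, and `bool(None)` is False.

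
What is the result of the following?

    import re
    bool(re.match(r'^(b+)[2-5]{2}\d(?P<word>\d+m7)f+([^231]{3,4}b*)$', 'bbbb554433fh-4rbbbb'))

`re.match` won't scan ahead — the pattern has to work from the very first character.
Here the pattern fails at index 0, so the call returns None, and `bool(None)` is False.

False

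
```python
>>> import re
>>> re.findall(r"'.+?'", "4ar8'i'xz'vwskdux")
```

["'i'"]

Lazy quantifiers expand one character at a time until the remainder of the pattern can match.
Matches: at [4:7] → "'i'".
With no groups in the pattern, `findall` gives back each whole match — 1 here.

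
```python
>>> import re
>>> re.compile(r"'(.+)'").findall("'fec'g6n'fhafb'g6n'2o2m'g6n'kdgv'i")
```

Matches: at [0:33] match "'fec'g6n'fhafb'g6n'2o2m'g6n'kdgv'", group 1 = "fec'g6n'fhafb'g6n'2o2m'g6n'kdgv".
One capturing group, so `findall` returns just the captured substring from the one match — 1 in all.

["fec'g6n'fhafb'g6n'2o2m'g6n'kdgv"]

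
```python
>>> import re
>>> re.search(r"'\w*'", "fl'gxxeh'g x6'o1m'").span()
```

(2, 9)

`re.search` tries every starting position until one works.
The match spans [2:9] → "'gxxeh'".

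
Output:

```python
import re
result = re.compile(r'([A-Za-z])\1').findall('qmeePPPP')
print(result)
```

['e', 'P', 'P']

The backreference `\1` re-matches whatever the first group consumed, character for character.
One capturing group, so `findall` returns just the captured substring from each match — 3 in all.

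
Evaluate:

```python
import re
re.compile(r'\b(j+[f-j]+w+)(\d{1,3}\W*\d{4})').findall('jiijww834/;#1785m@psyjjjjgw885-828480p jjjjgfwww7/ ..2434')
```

The pattern matches a word boundary (`\b`, zero-width); then one or more of a literal 'j', then one or more of a character in [f-j], then one or more of the literal 'w' (captured); then 1 to 3 of a digit, then zero or more of a non-word character, then exactly 4 of a digit (captured).
Walking the string: at [0:16] match 'jiijww834/;#1785', groups = ('jiijww', '834/;#1785'); at [39:57] match 'jjjjgfwww7/ ..2434', groups = ('jjjjgfwww', '7/ ..2434').
2 groups means each result is a tuple of 2 captured strings — 2 here.

[('jiijww', '834/;#1785'), ('jjjjgfwww', '7/ ..2434')]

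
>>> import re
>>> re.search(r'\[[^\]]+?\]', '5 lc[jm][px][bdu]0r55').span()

`re.search` scans for the first position where the pattern succeeds.
The match spans [4:8] → '[jm]'.

(4, 8)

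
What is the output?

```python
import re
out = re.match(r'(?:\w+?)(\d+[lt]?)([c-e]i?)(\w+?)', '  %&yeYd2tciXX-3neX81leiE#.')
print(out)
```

None

Pattern: one or more of a word character (lazy) (non-capturing group); then one or more of a digit, then optionally one of [lt] (captured); then a character in [c-e], then optionally a literal 'i' (captured); then one or more of a word character (lazy) (captured).
`match` is anchored at position 0; if the pattern doesn't fit there, it returns None.
Here the string doesn't start with a match, so the call returns None.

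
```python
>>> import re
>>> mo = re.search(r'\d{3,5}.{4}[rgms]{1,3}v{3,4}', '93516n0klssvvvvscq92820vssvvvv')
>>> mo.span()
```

(0, 15)

This matches 3 to 5 of a digit, then exactly 4 of any character, then 1 to 3 of one of [rgms]; then 3 to 4 of a literal 'v'.
The match spans [0:15] → '93516n0klssvvvv'.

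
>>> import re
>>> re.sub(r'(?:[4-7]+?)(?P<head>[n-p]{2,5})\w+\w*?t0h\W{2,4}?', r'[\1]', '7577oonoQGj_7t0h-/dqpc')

'[oono]dqpc'

This matches one or more of a character in [4-7] (lazy) (non-capturing group); then 2 to 5 of a character in [n-p] (captured as 'head'); then one or more of a word character, then zero or more of a word character (lazy); then the literal 't0h', then 2 to 4 of a non-word character (lazy).
Each match is replaced using the text its own group 1 captured.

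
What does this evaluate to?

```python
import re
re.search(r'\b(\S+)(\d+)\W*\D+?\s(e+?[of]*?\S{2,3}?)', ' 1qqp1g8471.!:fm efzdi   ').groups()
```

('1qqp1g847', '1', 'efz')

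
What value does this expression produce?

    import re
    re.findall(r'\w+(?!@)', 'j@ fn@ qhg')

['f', 'qhg']

`(?!…)`/`(?<!…)` only lets a position through if the neighbouring text does NOT match; no characters are consumed.
Walking the string: at [3:4] → 'f'; at [7:10] → 'qhg'.
Since nothing is captured, `findall` lists the 2 matched substrings directly.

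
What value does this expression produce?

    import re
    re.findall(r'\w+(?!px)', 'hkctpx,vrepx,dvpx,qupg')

['hkctpx', 'vrepx', 'dvpx', 'qupg']

Because the assertion is negative and zero-width, positions next to the forbidden text are skipped.
Matches: at [0:6] → 'hkctpx'; at [7:12] → 'vrepx'; at [13:17] → 'dvpx'; at [18:22] → 'qupg'.
No capturing groups, so `findall` returns the 4 full match strings.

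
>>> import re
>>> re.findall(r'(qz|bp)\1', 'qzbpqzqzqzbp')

After group 1 captures some text, `\1` only succeeds where that same text appears again.
Walking the string: at [4:8] match 'qzqz', group 1 = 'qz'.
One capturing group, so `findall` returns just the captured substring from the one match — 1 in all.

['qz']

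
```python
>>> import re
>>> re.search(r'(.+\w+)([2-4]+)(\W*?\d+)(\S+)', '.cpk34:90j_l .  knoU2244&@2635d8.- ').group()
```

'.cpk34:90j_l .  knoU2244&@2635d8.-'

The match spans [0:34] → '.cpk34:90j_l .  knoU2244&@2635d8.-'.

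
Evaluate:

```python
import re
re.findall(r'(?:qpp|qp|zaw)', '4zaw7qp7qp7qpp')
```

The regex engine tests alternatives in the order written; an earlier branch that matches wins even if a later one would match more.
Walking the string: at [1:4] → 'zaw'; at [5:7] → 'qp'; at [8:10] → 'qp'; at [11:14] → 'qpp'.
No capturing groups, so `findall` returns the 4 full match strings.

['zaw', 'qp', 'qp', 'qpp']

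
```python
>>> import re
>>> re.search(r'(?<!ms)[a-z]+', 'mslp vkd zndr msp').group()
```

'mslp'

Because the assertion is negative and zero-width, positions next to the forbidden text are skipped.
`re.search` tries every starting position until one works.
The match spans [0:4] → 'mslp'.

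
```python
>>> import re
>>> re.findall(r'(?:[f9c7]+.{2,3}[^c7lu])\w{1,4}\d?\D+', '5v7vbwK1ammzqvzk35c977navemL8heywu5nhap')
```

This matches one or more of one of [f9c7], then 2 to 3 of any character, then any character except [c7lu] (non-capturing group); then 1 to 4 of a word character, then optionally a digit; then one or more of a non-digit.
Matches: at [2:16] → '7vbwK1ammzqvzk'; at [18:34] → 'c977navemL8heywu'.
`findall` yields the raw match text (2 of them) because the pattern has no groups.

['7vbwK1ammzqvzk', 'c977navemL8heywu']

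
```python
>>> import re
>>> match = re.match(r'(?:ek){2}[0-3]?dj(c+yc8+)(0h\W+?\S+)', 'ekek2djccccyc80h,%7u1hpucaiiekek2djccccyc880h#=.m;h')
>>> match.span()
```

(0, 51)

This matches the literal 'ek' repeated 2 times, then optionally a character in [0-3], then the literal 'dj'; then one or more of the literal 'c', then the literal 'yc', then one or more of a literal '8' (captured); then the literal '0h', then one or more of a non-word character (lazy), then one or more of a non-whitespace character (captured).
With `match`, the pattern is implicitly anchored at the beginning.
The match spans [0:51] → 'ekek2djccccyc80h,%7u1hpucaiiekek2djccccyc880h#=.m;h'.
Captured: group 1 = 'ccccyc8', group 2 = '0h,%7u1hpucaiiekek2djccccyc880h#=.m;h'.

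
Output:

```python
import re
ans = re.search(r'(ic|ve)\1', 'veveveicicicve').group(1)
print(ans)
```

After group 1 captures some text, `\1` only succeeds where that same text appears again.
Unlike `match`, `search` isn't anchored — it looks for the pattern anywhere in the string.
The match spans [0:4] → 'veve'.
Captured: group 1 = 've'.

ve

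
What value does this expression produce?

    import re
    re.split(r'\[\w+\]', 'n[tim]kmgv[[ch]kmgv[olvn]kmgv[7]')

['n', 'kmgv[', 'kmgv', 'kmgv', '']

Matches to split on: at [1:6] → '[tim]'; at [11:15] → '[ch]'; at [19:25] → '[olvn]'; at [29:32] → '[7]'.
Each match becomes a cut point; 5 segments remain.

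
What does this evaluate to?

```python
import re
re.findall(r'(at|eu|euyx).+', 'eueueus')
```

Because there's exactly one group, `findall` drops the full match and keeps group 1 from the one hit.

['eu']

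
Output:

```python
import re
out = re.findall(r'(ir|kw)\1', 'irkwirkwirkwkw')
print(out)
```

['kw']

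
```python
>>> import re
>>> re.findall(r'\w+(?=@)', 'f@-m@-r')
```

['f', 'm']

Lookahead/lookbehind check context without consuming it, so the matched span excludes the asserted characters.
Walking the string: at [0:1] → 'f'; at [3:4] → 'm'.
No capturing groups, so `findall` returns the 2 full match strings.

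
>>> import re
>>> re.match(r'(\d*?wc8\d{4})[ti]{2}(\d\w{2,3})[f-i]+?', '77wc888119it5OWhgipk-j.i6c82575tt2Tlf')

None

`re.match` only tries the pattern at the start of the string.
Here the string doesn't start with a match, so the call returns None.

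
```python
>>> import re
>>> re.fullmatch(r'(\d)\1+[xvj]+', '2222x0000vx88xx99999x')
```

`re.fullmatch` requires the pattern to consume the entire string.
Here the pattern can't cover the whole string, so the call returns None.

None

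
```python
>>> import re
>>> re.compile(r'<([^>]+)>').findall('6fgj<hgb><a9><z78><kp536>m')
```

['hgb', 'a9', 'z78', 'kp536']

With a single group, `findall` returns only what that group captured — 4 items.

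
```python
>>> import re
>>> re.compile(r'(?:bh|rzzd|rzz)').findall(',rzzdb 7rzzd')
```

Branches in `(...|...)` are attempted left-to-right; the first branch that allows the whole pattern to succeed is taken.
Walking the string: at [1:5] → 'rzzd'; at [8:12] → 'rzzd'.
Since nothing is captured, `findall` lists the 2 matched substrings directly.

['rzzd', 'rzzd']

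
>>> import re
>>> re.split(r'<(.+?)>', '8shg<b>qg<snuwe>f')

['8shg', 'b', 'qg', 'snuwe', 'f']

With the lazy modifier that quantifier settles for the fewest repetitions that let the rest of the pattern succeed (the atoms after it are unaffected and can still be greedy).
Matches to split on: at [4:7] → '<b>'; at [9:16] → '<snuwe>'.
With a capturing group present, the delimiter's captured portion is kept in the result list.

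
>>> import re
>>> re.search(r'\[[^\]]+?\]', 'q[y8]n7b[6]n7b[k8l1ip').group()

'[y8]'

The match spans [1:5] → '[y8]'.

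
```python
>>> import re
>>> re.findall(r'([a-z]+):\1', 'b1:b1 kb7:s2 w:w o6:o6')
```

['w']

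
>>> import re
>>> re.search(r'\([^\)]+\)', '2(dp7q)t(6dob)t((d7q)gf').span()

(1, 7)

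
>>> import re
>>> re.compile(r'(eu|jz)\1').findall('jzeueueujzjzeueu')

`\1` is not a pattern — it's the concrete string captured by group 1, re-applied verbatim.
Walking the string: at [2:6] match 'eueu', group 1 = 'eu'; at [8:12] match 'jzjz', group 1 = 'jz'; at [12:16] match 'eueu', group 1 = 'eu'.
With a single group, `findall` returns only what that group captured — 3 items.

['eu', 'jz', 'eu']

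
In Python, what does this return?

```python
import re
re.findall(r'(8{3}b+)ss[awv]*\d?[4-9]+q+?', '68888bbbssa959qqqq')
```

['888bbb']

This matches exactly 3 of the literal '8', then one or more of the literal 'b' (captured); then the literal 'ss', then zero or more of one of [awv], then optionally a digit; then one or more of a character in [4-9], then one or more of the literal 'q' (lazy).
Walking the string: at [2:15] match '888bbbssa959q', group 1 = '888bbb'.
`findall` collects group 1 from the one match (1 total).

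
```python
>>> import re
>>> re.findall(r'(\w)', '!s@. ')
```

['s']

Pattern: a word character (captured).
`findall` collects group 1 from the one match (1 total).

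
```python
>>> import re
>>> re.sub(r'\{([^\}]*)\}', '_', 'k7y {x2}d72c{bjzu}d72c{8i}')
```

Every occurrence is swapped for '_'.

'k7y _d72c_d72c_'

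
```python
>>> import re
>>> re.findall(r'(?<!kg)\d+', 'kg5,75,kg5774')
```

A negative assertion filters positions out without eating any characters.
Scanning left to right: at [4:6] → '75'; at [10:13] → '774'.
With no groups in the pattern, `findall` gives back each whole match — 2 here.

['75', '774']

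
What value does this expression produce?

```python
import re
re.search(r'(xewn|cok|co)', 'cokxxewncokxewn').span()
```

(0, 3)

Branches in `(...|...)` are attempted left-to-right; the first branch that allows the whole pattern to succeed is taken.
`re.search` tries every starting position until one works.
The match spans [0:3] → 'cok'.
Captured: group 1 = 'cok'.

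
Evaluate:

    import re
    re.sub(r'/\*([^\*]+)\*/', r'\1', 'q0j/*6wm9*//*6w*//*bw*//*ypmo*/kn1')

'q0j6wm96wbwypmokn1'

Matches: at [3:11] → '/*6wm9*/'; at [11:17] → '/*6w*/'; at [17:23] → '/*bw*/'; at [23:31] → '/*ypmo*/'.
`\1` in the replacement pulls in group 1's text for each match.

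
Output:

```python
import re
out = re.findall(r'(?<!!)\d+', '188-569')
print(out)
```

['188', '569']

`(?!…)`/`(?<!…)` only lets a position through if the neighbouring text does NOT match; no characters are consumed.
Since nothing is captured, `findall` lists the 2 matched substrings directly.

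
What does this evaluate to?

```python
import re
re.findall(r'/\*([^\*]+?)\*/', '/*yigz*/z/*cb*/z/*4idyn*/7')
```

Because there's exactly one group, `findall` drops the full match and keeps group 1 from each hit.

['yigz', 'cb', '4idyn']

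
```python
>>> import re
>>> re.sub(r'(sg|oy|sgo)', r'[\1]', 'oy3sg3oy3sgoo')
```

'[oy]3[sg]3[oy]3[sg]oo'

`|` is ordered: at each position the engine commits to the first alternative that works.
The replacement refers to a captured group, so each match is rewritten using its own captured text.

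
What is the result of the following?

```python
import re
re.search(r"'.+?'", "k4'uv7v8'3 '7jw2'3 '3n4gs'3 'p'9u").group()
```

"'uv7v8'"

Because the quantifier is non-greedy, it stops expanding at the earliest point where the rest of the pattern can succeed.
`search` walks the string left to right and returns the first match it finds.
The match spans [2:9] → "'uv7v8'".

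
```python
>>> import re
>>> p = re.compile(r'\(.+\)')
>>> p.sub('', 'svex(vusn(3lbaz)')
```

'svex'

`sub` substitutes '' at each match site.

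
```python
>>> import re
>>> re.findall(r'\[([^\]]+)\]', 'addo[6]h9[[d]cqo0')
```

Scanning left to right: at [4:7] match '[6]', group 1 = '6'; at [9:13] match '[[d]', group 1 = '[d'.
With a single group, `findall` returns only what that group captured — 2 items.

['6', '[d']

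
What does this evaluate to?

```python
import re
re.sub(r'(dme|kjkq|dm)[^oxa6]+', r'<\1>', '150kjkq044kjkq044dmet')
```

'150<kjkq>'

Each match is replaced using the text its own group 1 captured.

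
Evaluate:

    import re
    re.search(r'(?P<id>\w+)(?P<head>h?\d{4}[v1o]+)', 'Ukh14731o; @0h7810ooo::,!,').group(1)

'Ukh1'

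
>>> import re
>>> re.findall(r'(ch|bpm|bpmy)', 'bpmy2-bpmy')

The regex engine tests alternatives in the order written; an earlier branch that matches wins even if a later one would match more.
Matches: at [0:3] match 'bpm', group 1 = 'bpm'; at [6:9] match 'bpm', group 1 = 'bpm'.
One capturing group, so `findall` returns just the captured substring from each match — 2 in all.

['bpm', 'bpm']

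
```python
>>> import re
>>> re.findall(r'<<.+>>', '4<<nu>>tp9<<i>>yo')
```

['<<nu>>tp9<<i>>']

`findall` yields the raw match text (1 of them) because the pattern has no groups.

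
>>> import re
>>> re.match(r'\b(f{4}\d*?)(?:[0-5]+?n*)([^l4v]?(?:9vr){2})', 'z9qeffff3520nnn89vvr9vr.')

None

The pattern matches a word boundary (`\b`, zero-width); then exactly 4 of a literal 'f', then zero or more of a digit (lazy) (captured); then one or more of a character in [0-5] (lazy), then zero or more of the literal 'n' (non-capturing group); then optionally any character except [l4v], then the literal '9vr' repeated 2 times (captured).
`re.match` won't scan ahead — the pattern has to work from the very first character.
Here the pattern fails at index 0, so the call returns None.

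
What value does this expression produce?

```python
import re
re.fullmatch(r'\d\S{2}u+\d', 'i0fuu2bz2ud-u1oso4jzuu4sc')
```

The pattern matches a digit, then exactly 2 of a non-whitespace character; then one or more of the literal 'u', then a digit.
`fullmatch` succeeds only if the pattern covers the string from start to end.
Here the pattern can't cover the whole string, so the call returns None.

None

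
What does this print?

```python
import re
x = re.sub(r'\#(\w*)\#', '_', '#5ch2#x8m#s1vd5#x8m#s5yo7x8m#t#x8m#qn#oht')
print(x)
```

_x8m_x8m_t_qn#oht

Matches: at [0:6] → '#5ch2#'; at [9:16] → '#s1vd5#'; at [19:29] → '#s5yo7x8m#'; at [30:35] → '#x8m#'.
Each match is replaced by '_'.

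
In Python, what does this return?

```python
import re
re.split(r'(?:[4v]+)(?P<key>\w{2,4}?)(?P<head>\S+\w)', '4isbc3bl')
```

['', 'is', 'bc3bl', '']

This matches one or more of one of [4v] (non-capturing group); then 2 to 4 of a word character (lazy) (captured as 'key'); then one or more of a non-whitespace character, then a word character (captured as 'head').
Lazy quantifiers expand one character at a time until the remainder of the pattern can match.
Matches to split on: at [0:8] → '4isbc3bl'.
Because the pattern has a capturing group, `split` also inserts each captured text between the pieces.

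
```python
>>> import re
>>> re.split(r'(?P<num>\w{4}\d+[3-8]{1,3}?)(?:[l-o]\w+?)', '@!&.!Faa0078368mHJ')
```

A non-greedy quantifier consumes as few characters as it can — just enough that the remainder of the pattern still matches from where it stops; whatever follows it matches normally.
The group in the pattern means `split` returns the separators' captures alongside the pieces.

['@!&.!', 'Faa0078368', 'J']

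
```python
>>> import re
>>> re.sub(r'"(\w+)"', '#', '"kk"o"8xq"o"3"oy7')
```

Matches: at [0:4] → '"kk"'; at [5:10] → '"8xq"'; at [11:14] → '"3"'.
Each match is replaced by '#'.

'#o#o#oy7'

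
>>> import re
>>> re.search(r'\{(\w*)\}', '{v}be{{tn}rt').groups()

('v',)

`re.search` scans for the first position where the pattern succeeds.
The match spans [0:3] → '{v}'.
Captured: group 1 = 'v'.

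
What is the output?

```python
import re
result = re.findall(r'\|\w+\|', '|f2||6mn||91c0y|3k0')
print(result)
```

['|f2|', '|6mn|', '|91c0y|']

Scanning left to right: at [0:4] → '|f2|'; at [4:9] → '|6mn|'; at [9:16] → '|91c0y|'.
Since nothing is captured, `findall` lists the 3 matched substrings directly.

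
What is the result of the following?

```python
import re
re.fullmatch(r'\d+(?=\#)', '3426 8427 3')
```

None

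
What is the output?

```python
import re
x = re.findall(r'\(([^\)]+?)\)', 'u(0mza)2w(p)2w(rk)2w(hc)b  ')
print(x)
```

One capturing group, so `findall` returns just the captured substring from each match — 4 in all.

['0mza', 'p', 'rk', 'hc']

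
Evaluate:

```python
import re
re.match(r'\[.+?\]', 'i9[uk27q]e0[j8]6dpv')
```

`match` is anchored at position 0; if the pattern doesn't fit there, it returns None.
Here position 0 doesn't satisfy it, so the call returns None.

None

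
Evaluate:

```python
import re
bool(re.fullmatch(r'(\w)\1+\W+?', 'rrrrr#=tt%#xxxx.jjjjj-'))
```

False

`re.fullmatch` requires the pattern to consume the entire string.
Here the string isn't matched end-to-end, so the call returns None, and `bool(None)` is False.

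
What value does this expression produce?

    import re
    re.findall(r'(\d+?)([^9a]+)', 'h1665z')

[('1', '665z')]

Pattern: one or more of a digit (lazy) (captured); then one or more of any character except [9a] (captured).
The `?` after the quantifier makes it lazy — it takes as little as possible before letting the rest of the pattern try.
Scanning left to right: at [1:6] match '1665z', groups = ('1', '665z').
With 2 capturing groups, `findall` returns a 2-tuple per match.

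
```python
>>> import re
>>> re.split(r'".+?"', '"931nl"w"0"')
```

A `+?`/`*?`/`{m,n}?` starts at its minimum and grows only as far as needed for what follows to match.
Matches to split on: at [0:7] → '"931nl"'; at [8:11] → '"0"'.
The string is cut at each match, leaving 3 pieces.

['', 'w', '']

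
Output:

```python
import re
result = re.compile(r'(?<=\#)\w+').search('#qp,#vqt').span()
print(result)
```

(1, 3)

The lookaround is zero-width — it requires the adjacent text to match without consuming it, so the asserted text isn't part of the match.
`re.search` tries every starting position until one works.
The match spans [1:3] → 'qp'.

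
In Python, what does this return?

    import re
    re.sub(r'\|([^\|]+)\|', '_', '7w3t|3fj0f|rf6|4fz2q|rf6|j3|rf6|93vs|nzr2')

'7w3t_rf6_rf6_rf6_nzr2'

Each match is replaced by '_'.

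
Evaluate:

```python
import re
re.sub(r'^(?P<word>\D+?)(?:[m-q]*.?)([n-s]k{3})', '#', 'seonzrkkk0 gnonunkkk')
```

'#0 gnonunkkk'

The pattern matches anchored at the start of the string; then one or more of a non-digit (lazy) (captured as 'word'); then zero or more of a character in [m-q], then optionally any character (non-capturing group); then a character in [n-s], then exactly 3 of the literal 'k' (captured).
Each match is replaced by '#'.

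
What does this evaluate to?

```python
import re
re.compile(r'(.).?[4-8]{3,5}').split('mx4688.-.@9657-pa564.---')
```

['', 'm', '.-.', '@', '-', 'p', '.---']

`re.split` interleaves the captured-group text with the surrounding fragments.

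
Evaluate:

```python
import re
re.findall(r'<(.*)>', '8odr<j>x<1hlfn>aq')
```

['j>x<1hlfn']

One capturing group, so `findall` returns just the captured substring from the one match — 1 in all.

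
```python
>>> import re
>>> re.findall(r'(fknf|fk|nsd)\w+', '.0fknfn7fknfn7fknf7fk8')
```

['fknf']

Alternation isn't longest-match — the leftmost alternative that fits at this position is chosen.
`findall` collects group 1 from the one match (1 total).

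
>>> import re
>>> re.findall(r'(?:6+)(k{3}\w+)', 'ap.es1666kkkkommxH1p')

['kkkkommxH1p']

This matches one or more of a literal '6' (non-capturing group); then exactly 3 of a literal 'k', then one or more of a word character (captured).
Scanning left to right: at [6:20] match '666kkkkommxH1p', group 1 = 'kkkkommxH1p'.
With a single group, `findall` returns only what that group captured — 1 item.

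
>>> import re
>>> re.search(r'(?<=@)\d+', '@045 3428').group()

Because the assertion is zero-width, the text it checks is not consumed and won't appear in the result.
Unlike `match`, `search` isn't anchored — it looks for the pattern anywhere in the string.
The match spans [1:4] → '045'.

'045'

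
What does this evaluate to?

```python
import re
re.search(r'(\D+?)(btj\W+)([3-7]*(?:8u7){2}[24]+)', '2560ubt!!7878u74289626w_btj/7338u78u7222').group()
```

The pattern matches one or more of a non-digit (lazy) (captured); then the literal 'btj', then one or more of a non-word character (captured); then zero or more of a character in [3-7], then the literal '8u7' repeated 2 times, then one or more of one of [24] (captured).
`search` walks the string left to right and returns the first match it finds.
The match spans [22:40] → 'w_btj/7338u78u7222'.
Captured: group 1 = 'w_', group 2 = 'btj/', group 3 = '7338u78u7222'.

'w_btj/7338u78u7222'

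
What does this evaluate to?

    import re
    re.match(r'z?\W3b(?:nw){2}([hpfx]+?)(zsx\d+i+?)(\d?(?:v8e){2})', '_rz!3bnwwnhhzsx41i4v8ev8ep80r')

None

`match` is anchored at position 0; if the pattern doesn't fit there, it returns None.
Here the pattern fails at index 0, so the call returns None.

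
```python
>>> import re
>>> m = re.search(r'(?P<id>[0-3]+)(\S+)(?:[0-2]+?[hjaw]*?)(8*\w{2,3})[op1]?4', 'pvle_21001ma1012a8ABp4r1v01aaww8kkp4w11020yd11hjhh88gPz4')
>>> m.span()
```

Pattern: one or more of a character in [0-3] (captured as 'id'); then one or more of a non-whitespace character (captured); then one or more of a character in [0-2] (lazy), then zero or more of one of [hjaw] (lazy) (non-capturing group); then zero or more of the literal '8', then 2 to 3 of a word character (captured); then optionally one of [op1], then the literal '4'.
The match spans [5:56] → '21001ma1012a8ABp4r1v01aaww8kkp4w11020yd11hjhh88gPz4'.

(5, 56)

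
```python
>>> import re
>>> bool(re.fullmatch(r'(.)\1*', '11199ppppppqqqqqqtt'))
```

False

`fullmatch` succeeds only if the pattern covers the string from start to end.
Here the pattern can't cover the whole string, so the call returns None, and `bool(None)` is False.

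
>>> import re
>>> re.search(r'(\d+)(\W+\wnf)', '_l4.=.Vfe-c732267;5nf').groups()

('732267', ';5nf')

The match spans [11:21] → '732267;5nf'.
Captured: group 1 = '732267', group 2 = ';5nf'.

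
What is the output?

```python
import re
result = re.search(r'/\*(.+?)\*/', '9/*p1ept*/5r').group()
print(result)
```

/*p1ept*/

Unlike `match`, `search` isn't anchored — it looks for the pattern anywhere in the string.
The match spans [1:10] → '/*p1ept*/'.
Captured: group 1 = 'p1ept'.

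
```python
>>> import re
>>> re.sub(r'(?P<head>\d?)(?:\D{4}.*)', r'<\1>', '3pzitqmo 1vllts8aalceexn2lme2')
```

'<3>'

The pattern matches optionally a digit (captured as 'head'); then exactly 4 of a non-digit, then zero or more of any character (non-capturing group).
Matches: at [0:29] → '3pzitqmo 1vllts8aalceexn2lme2'.
The replacement refers to a captured group, so each match is rewritten using its own captured text.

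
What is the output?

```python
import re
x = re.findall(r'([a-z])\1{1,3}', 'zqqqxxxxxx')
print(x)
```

The backreference `\1` re-matches whatever the first group consumed, character for character.
Scanning left to right: at [1:4] match 'qqq', group 1 = 'q'; at [4:8] match 'xxxx', group 1 = 'x'; at [8:10] match 'xx', group 1 = 'x'.
One capturing group, so `findall` returns just the captured substring from each match — 3 in all.

['q', 'x', 'x']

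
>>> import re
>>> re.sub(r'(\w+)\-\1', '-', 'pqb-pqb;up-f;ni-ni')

After group 1 captures some text, `\1` only succeeds where that same text appears again.
Each match is replaced by '-'.

'-;up-f;-'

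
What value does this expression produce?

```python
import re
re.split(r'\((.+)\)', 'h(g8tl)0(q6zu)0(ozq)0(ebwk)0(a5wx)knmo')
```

['h', 'g8tl)0(q6zu)0(ozq)0(ebwk)0(a5wx', 'knmo']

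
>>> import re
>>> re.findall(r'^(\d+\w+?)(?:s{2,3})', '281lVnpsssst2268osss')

Pattern: anchored at the start of the string; then one or more of a digit, then one or more of a word character (lazy) (captured); then 2 to 3 of a literal 's' (non-capturing group).
Because the quantifier is non-greedy, it stops expanding at the earliest point where the rest of the pattern can succeed.
Matches: at [0:10] match '281lVnpsss', group 1 = '281lVnp'.
Because there's exactly one group, `findall` drops the full match and keeps group 1 from the one hit.

['281lVnp']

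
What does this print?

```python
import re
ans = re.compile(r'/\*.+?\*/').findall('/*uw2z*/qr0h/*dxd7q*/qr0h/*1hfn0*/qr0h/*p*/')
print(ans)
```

['/*uw2z*/', '/*dxd7q*/', '/*1hfn0*/', '/*p*/']

Scanning left to right: at [0:8] → '/*uw2z*/'; at [12:21] → '/*dxd7q*/'; at [25:34] → '/*1hfn0*/'; at [38:43] → '/*p*/'.
Since nothing is captured, `findall` lists the 4 matched substrings directly.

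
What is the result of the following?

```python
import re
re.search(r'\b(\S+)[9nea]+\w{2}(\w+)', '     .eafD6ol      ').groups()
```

('e', '6ol')

The pattern matches a word boundary (`\b`, zero-width); then one or more of a non-whitespace character (captured); then one or more of one of [9nea], then exactly 2 of a word character; then one or more of a word character (captured).
`re.search` tries every starting position until one works.
The match spans [6:13] → 'eafD6ol'.
Captured: group 1 = 'e', group 2 = '6ol'.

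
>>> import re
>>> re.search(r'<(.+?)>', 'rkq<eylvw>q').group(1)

The match spans [3:10] → '<eylvw>'.
Captured: group 1 = 'eylvw'.

'eylvw'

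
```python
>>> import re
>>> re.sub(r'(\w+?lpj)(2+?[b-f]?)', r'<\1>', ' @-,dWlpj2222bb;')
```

With the lazy modifier that quantifier settles for the fewest repetitions that let the rest of the pattern succeed (the atoms after it are unaffected and can still be greedy).
`\1` in the replacement pulls in group 1's text for each match.

' @-,<dWlpj>222bb;'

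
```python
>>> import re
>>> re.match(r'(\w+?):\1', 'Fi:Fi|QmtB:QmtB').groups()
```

A backreference is literal: `\1` must see the identical characters the first group matched.
`re.match` won't scan ahead — the pattern has to work from the very first character.
The match spans [0:5] → 'Fi:Fi'.
Captured: group 1 = 'Fi'.

('Fi',)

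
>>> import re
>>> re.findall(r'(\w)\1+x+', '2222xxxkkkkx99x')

['2', 'k', '9']

A backreference is literal: `\1` must see the identical characters the first group matched.
Scanning left to right: at [0:7] match '2222xxx', group 1 = '2'; at [7:12] match 'kkkkx', group 1 = 'k'; at [12:15] match '99x', group 1 = '9'.
One capturing group, so `findall` returns just the captured substring from each match — 3 in all.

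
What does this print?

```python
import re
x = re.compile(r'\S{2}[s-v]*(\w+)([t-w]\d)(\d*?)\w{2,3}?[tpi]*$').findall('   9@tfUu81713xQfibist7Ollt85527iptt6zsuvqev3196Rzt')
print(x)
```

Because the quantifier is non-greedy, it stops expanding at the earliest point where the rest of the pattern can succeed.
`findall` packs the 3 group values into a tuple for every match.

[('fUu81713xQfibist7Ollt85527iptt6zsuvqe', 'v3', '19')]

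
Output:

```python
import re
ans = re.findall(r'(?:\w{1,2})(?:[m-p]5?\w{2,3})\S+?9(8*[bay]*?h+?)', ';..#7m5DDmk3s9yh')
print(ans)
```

['yh']

Because there's exactly one group, `findall` drops the full match and keeps group 1 from the one hit.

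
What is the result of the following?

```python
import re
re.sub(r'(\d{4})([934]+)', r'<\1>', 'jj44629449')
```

'jj<4462>'

The pattern matches exactly 4 of a digit (captured); then one or more of one of [934] (captured).
Matches: at [2:10] → '44629449'.
The replacement refers to a captured group, so each match is rewritten using its own captured text.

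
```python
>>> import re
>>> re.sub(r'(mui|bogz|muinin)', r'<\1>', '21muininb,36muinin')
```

Alternation isn't longest-match — the leftmost alternative that fits at this position is chosen.
Matches: at [2:5] → 'mui'; at [12:15] → 'mui'.
Each match is replaced using the text its own group 1 captured.

'21<mui>ninb,36<mui>nin'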